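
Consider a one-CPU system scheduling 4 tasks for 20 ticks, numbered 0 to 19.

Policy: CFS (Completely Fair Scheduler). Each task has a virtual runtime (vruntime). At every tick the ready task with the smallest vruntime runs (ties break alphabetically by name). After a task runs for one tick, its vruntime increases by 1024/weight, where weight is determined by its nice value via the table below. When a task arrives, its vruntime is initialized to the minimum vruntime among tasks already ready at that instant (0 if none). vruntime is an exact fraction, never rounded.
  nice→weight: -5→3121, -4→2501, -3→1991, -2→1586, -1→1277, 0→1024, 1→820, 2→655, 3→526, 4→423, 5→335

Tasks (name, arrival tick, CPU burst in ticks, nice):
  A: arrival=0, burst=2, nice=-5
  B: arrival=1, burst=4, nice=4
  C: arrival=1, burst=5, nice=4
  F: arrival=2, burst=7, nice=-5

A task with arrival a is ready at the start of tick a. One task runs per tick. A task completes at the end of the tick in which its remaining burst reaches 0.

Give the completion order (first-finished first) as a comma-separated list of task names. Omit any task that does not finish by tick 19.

t=0: vr[A=0] → run A
t=1: vr[A=1024/3121 B=1024/3121 C=1024/3121] → run A
t=2: vr[B=1024/3121 C=1024/3121 F=1024/3121] → run B
t=3: vr[B=3629056/1320183 C=1024/3121 F=1024/3121] → run C
t=4: vr[B=3629056/1320183 C=3629056/1320183 F=1024/3121] → run F
t=5: vr[B=3629056/1320183 C=3629056/1320183 F=2048/3121] → run F
t=6: vr[B=3629056/1320183 C=3629056/1320183 F=3072/3121] → run F
t=7: vr[B=3629056/1320183 C=3629056/1320183 F=4096/3121] → run F
t=8: vr[B=3629056/1320183 C=3629056/1320183 F=5120/3121] → run F
t=9: vr[B=3629056/1320183 C=3629056/1320183 F=6144/3121] → run F
t=10: vr[B=3629056/1320183 C=3629056/1320183 F=7168/3121] → run F
t=11: vr[B=3629056/1320183 C=3629056/1320183] → run B
t=12: vr[B=6824960/1320183 C=3629056/1320183] → run C
t=13: vr[B=6824960/1320183 C=6824960/1320183] → run B
t=14: vr[B=3340288/440061 C=6824960/1320183] → run C
t=15: vr[B=3340288/440061 C=3340288/440061] → run B
t=16: vr[C=3340288/440061] → run C
t=17: vr[C=13216768/1320183] → run C
t=18: (idle)
t=19: (idle)

completion order = A, F, B, C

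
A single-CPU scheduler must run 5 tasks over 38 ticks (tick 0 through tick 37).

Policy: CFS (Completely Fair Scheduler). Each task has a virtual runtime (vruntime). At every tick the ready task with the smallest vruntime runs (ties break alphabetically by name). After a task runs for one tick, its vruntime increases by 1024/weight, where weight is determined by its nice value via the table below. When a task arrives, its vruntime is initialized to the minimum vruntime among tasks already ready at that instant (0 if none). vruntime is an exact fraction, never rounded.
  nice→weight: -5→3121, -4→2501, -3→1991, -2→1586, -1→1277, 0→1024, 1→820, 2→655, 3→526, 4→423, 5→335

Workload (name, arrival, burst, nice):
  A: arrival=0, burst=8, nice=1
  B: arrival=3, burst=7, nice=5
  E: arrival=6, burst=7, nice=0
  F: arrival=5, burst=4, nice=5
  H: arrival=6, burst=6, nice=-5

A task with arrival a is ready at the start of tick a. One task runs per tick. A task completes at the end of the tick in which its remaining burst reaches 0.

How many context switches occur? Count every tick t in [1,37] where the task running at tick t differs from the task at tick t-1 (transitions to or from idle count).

context switches = 22

t=0: vr[A=0] → run A
t=1: vr[A=256/205] → run A
t=2: vr[A=512/205] → run A
t=3: vr[A=768/205 B=768/205] → run A
t=4: vr[A=1024/205 B=768/205] → run B
t=5: vr[A=1024/205 B=18688/2747 F=1024/205] → run A
t=6: vr[A=256/41 B=18688/2747 E=1024/205 F=1024/205 H=1024/205] → run E
t=7: vr[A=256/41 B=18688/2747 E=1229/205 F=1024/205 H=1024/205] → run F
t=8: vr[A=256/41 B=18688/2747 E=1229/205 F=110592/13735 H=1024/205] → run H
t=9: vr[A=256/41 B=18688/2747 E=1229/205 F=110592/13735 H=3405824/639805] → run H
t=10: vr[A=256/41 B=18688/2747 E=1229/205 F=110592/13735 H=3615744/639805] → run H
t=11: vr[A=256/41 B=18688/2747 E=1229/205 F=110592/13735 H=3825664/639805] → run H
t=12: vr[A=256/41 B=18688/2747 E=1229/205 F=110592/13735 H=4035584/639805] → run E
t=13: vr[A=256/41 B=18688/2747 E=1434/205 F=110592/13735 H=4035584/639805] → run A
t=14: vr[A=1536/205 B=18688/2747 E=1434/205 F=110592/13735 H=4035584/639805] → run H
t=15: vr[A=1536/205 B=18688/2747 E=1434/205 F=110592/13735 H=4245504/639805] → run H
t=16: vr[A=1536/205 B=18688/2747 E=1434/205 F=110592/13735] → run B
t=17: vr[A=1536/205 B=135424/13735 E=1434/205 F=110592/13735] → run E
t=18: vr[A=1536/205 B=135424/13735 E=1639/205 F=110592/13735] → run A
t=19: vr[A=1792/205 B=135424/13735 E=1639/205 F=110592/13735] → run E
t=20: vr[A=1792/205 B=135424/13735 E=1844/205 F=110592/13735] → run F
t=21: vr[A=1792/205 B=135424/13735 E=1844/205 F=152576/13735] → run A
t=22: vr[B=135424/13735 E=1844/205 F=152576/13735] → run E
t=23: vr[B=135424/13735 E=2049/205 F=152576/13735] → run B
t=24: vr[B=177408/13735 E=2049/205 F=152576/13735] → run E
t=25: vr[B=177408/13735 E=2254/205 F=152576/13735] → run E
t=26: vr[B=177408/13735 F=152576/13735] → run F
t=27: vr[B=177408/13735 F=38912/2747] → run B
t=28: vr[B=219392/13735 F=38912/2747] → run F
t=29: vr[B=219392/13735] → run B
t=30: vr[B=261376/13735] → run B
t=31: vr[B=60672/2747] → run B
t=32: (idle)
t=33: (idle)
t=34: (idle)
t=35: (idle)
t=36: (idle)
t=37: (idle)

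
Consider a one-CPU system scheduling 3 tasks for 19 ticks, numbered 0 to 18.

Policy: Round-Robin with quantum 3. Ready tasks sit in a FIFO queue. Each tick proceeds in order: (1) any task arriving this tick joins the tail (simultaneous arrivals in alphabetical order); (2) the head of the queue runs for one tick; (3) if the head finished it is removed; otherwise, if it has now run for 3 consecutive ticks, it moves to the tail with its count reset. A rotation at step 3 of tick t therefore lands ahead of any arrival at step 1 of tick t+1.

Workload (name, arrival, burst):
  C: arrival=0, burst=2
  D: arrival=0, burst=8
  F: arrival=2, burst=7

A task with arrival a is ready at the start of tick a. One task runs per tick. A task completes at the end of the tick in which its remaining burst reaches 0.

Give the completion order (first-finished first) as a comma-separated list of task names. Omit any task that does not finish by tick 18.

t=0: queue=[C,D] q_used=0 → run C
t=1: queue=[C,D] q_used=1 → run C
t=2: queue=[D,F] q_used=0 → run D
t=3: queue=[D,F] q_used=1 → run D
t=4: queue=[D,F] q_used=2 → run D
t=5: queue=[F,D] q_used=0 → run F
t=6: queue=[F,D] q_used=1 → run F
t=7: queue=[F,D] q_used=2 → run F
t=8: queue=[D,F] q_used=0 → run D
t=9: queue=[D,F] q_used=1 → run D
t=10: queue=[D,F] q_used=2 → run D
t=11: queue=[F,D] q_used=0 → run F
t=12: queue=[F,D] q_used=1 → run F
t=13: queue=[F,D] q_used=2 → run F
t=14: queue=[D,F] q_used=0 → run D
t=15: queue=[D,F] q_used=1 → run D
t=16: queue=[F] q_used=0 → run F
t=17: (idle)
t=18: (idle)

completion order = C, D, F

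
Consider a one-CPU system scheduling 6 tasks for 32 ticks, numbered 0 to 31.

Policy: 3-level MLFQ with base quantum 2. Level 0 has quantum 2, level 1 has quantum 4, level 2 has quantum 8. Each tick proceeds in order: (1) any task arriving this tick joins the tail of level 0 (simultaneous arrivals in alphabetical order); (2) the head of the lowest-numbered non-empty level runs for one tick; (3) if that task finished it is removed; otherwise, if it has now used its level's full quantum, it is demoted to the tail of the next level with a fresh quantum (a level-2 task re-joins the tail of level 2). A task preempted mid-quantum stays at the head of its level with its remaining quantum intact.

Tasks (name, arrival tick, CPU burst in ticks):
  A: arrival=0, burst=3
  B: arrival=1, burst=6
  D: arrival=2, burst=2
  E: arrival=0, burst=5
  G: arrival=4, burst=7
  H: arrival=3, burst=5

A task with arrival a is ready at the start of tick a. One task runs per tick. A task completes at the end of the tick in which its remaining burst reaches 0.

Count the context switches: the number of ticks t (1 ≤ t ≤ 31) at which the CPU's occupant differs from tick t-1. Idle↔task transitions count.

context switches = 11

t=0: L0/L1/L2 = AE/-/- → run A
t=1: L0/L1/L2 = AEB/-/- → run A
t=2: L0/L1/L2 = EBD/A/- → run E
t=3: L0/L1/L2 = EBDH/A/- → run E
t=4: L0/L1/L2 = BDHG/AE/- → run B
t=5: L0/L1/L2 = BDHG/AE/- → run B
t=6: L0/L1/L2 = DHG/AEB/- → run D
t=7: L0/L1/L2 = DHG/AEB/- → run D
t=8: L0/L1/L2 = HG/AEB/- → run H
t=9: L0/L1/L2 = HG/AEB/- → run H
t=10: L0/L1/L2 = G/AEBH/- → run G
t=11: L0/L1/L2 = G/AEBH/- → run G
t=12: L0/L1/L2 = -/AEBHG/- → run A
t=13: L0/L1/L2 = -/EBHG/- → run E
t=14: L0/L1/L2 = -/EBHG/- → run E
t=15: L0/L1/L2 = -/EBHG/- → run E
t=16: L0/L1/L2 = -/BHG/- → run B
t=17: L0/L1/L2 = -/BHG/- → run B
t=18: L0/L1/L2 = -/BHG/- → run B
t=19: L0/L1/L2 = -/BHG/- → run B
t=20: L0/L1/L2 = -/HG/- → run H
t=21: L0/L1/L2 = -/HG/- → run H
t=22: L0/L1/L2 = -/HG/- → run H
t=23: L0/L1/L2 = -/G/- → run G
t=24: L0/L1/L2 = -/G/- → run G
t=25: L0/L1/L2 = -/G/- → run G
t=26: L0/L1/L2 = -/G/- → run G
t=27: L0/L1/L2 = -/-/G → run G
t=28: (idle)
t=29: (idle)
t=30: (idle)
t=31: (idle)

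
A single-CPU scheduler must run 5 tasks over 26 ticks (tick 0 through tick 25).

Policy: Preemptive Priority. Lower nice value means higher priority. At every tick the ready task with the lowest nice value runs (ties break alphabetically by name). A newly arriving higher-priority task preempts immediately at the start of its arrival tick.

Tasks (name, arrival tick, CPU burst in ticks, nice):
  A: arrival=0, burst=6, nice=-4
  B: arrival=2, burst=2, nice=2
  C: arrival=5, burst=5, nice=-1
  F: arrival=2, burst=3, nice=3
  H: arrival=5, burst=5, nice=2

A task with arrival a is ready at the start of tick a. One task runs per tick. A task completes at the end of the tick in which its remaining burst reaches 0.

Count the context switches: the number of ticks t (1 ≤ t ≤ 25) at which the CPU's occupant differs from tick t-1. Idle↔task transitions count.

context switches = 5

t=0: ready={A} → run A
t=1: ready={A} → run A
t=2: ready={A,B,F} → run A
t=3: ready={A,B,F} → run A
t=4: ready={A,B,F} → run A
t=5: ready={A,B,C,F,H} → run A
t=6: ready={B,C,F,H} → run C
t=7: ready={B,C,F,H} → run C
t=8: ready={B,C,F,H} → run C
t=9: ready={B,C,F,H} → run C
t=10: ready={B,C,F,H} → run C
t=11: ready={B,F,H} → run B
t=12: ready={B,F,H} → run B
t=13: ready={F,H} → run H
t=14: ready={F,H} → run H
t=15: ready={F,H} → run H
t=16: ready={F,H} → run H
t=17: ready={F,H} → run H
t=18: ready={F} → run F
t=19: ready={F} → run F
t=20: ready={F} → run F
t=21: (idle)
t=22: (idle)
t=23: (idle)
t=24: (idle)
t=25: (idle)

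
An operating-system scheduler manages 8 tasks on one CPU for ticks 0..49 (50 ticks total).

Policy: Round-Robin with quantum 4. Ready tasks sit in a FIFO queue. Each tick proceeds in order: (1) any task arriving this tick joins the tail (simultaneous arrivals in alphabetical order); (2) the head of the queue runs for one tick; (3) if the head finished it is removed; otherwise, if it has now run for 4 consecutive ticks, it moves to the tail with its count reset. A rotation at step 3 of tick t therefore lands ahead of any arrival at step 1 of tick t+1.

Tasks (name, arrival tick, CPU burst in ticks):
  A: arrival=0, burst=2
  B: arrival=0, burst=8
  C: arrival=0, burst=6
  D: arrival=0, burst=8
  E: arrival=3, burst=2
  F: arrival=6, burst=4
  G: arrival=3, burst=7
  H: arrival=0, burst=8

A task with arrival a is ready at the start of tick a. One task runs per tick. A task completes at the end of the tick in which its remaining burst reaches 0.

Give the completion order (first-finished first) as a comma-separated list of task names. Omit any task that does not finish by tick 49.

t=0: queue=[A,B,C,D,H] q_used=0 → run A
t=1: queue=[A,B,C,D,H] q_used=1 → run A
t=2: queue=[B,C,D,H] q_used=0 → run B
t=3: queue=[B,C,D,H,E,G] q_used=1 → run B
t=4: queue=[B,C,D,H,E,G] q_used=2 → run B
t=5: queue=[B,C,D,H,E,G] q_used=3 → run B
t=6: queue=[C,D,H,E,G,B,F] q_used=0 → run C
t=7: queue=[C,D,H,E,G,B,F] q_used=1 → run C
t=8: queue=[C,D,H,E,G,B,F] q_used=2 → run C
t=9: queue=[C,D,H,E,G,B,F] q_used=3 → run C
t=10: queue=[D,H,E,G,B,F,C] q_used=0 → run D
t=11: queue=[D,H,E,G,B,F,C] q_used=1 → run D
t=12: queue=[D,H,E,G,B,F,C] q_used=2 → run D
t=13: queue=[D,H,E,G,B,F,C] q_used=3 → run D
t=14: queue=[H,E,G,B,F,C,D] q_used=0 → run H
t=15: queue=[H,E,G,B,F,C,D] q_used=1 → run H
t=16: queue=[H,E,G,B,F,C,D] q_used=2 → run H
t=17: queue=[H,E,G,B,F,C,D] q_used=3 → run H
t=18: queue=[E,G,B,F,C,D,H] q_used=0 → run E
t=19: queue=[E,G,B,F,C,D,H] q_used=1 → run E
t=20: queue=[G,B,F,C,D,H] q_used=0 → run G
t=21: queue=[G,B,F,C,D,H] q_used=1 → run G
t=22: queue=[G,B,F,C,D,H] q_used=2 → run G
t=23: queue=[G,B,F,C,D,H] q_used=3 → run G
t=24: queue=[B,F,C,D,H,G] q_used=0 → run B
t=25: queue=[B,F,C,D,H,G] q_used=1 → run B
t=26: queue=[B,F,C,D,H,G] q_used=2 → run B
t=27: queue=[B,F,C,D,H,G] q_used=3 → run B
t=28: queue=[F,C,D,H,G] q_used=0 → run F
t=29: queue=[F,C,D,H,G] q_used=1 → run F
t=30: queue=[F,C,D,H,G] q_used=2 → run F
t=31: queue=[F,C,D,H,G] q_used=3 → run F
t=32: queue=[C,D,H,G] q_used=0 → run C
t=33: queue=[C,D,H,G] q_used=1 → run C
t=34: queue=[D,H,G] q_used=0 → run D
t=35: queue=[D,H,G] q_used=1 → run D
t=36: queue=[D,H,G] q_used=2 → run D
t=37: queue=[D,H,G] q_used=3 → run D
t=38: queue=[H,G] q_used=0 → run H
t=39: queue=[H,G] q_used=1 → run H
t=40: queue=[H,G] q_used=2 → run H
t=41: queue=[H,G] q_used=3 → run H
t=42: queue=[G] q_used=0 → run G
t=43: queue=[G] q_used=1 → run G
t=44: queue=[G] q_used=2 → run G
t=45: (idle)
t=46: (idle)
t=47: (idle)
t=48: (idle)
t=49: (idle)

completion order = A, E, B, F, C, D, H, G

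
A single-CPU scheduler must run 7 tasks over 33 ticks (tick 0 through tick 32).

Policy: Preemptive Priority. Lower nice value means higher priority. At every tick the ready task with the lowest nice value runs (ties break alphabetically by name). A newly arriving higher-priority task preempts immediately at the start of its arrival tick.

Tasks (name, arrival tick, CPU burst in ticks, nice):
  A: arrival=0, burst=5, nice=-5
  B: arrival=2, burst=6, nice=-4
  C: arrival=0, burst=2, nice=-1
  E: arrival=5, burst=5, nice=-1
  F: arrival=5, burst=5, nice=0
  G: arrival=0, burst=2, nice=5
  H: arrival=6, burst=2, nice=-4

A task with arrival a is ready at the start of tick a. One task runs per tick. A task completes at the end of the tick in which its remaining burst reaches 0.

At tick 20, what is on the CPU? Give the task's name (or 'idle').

t=0: ready={A,C,G} → run A
t=1: ready={A,C,G} → run A
t=2: ready={A,B,C,G} → run A
t=3: ready={A,B,C,G} → run A
t=4: ready={A,B,C,G} → run A
t=5: ready={B,C,E,F,G} → run B
t=6: ready={B,C,E,F,G,H} → run B
t=7: ready={B,C,E,F,G,H} → run B
t=8: ready={B,C,E,F,G,H} → run B
t=9: ready={B,C,E,F,G,H} → run B
t=10: ready={B,C,E,F,G,H} → run B
t=11: ready={C,E,F,G,H} → run H
t=12: ready={C,E,F,G,H} → run H
t=13: ready={C,E,F,G} → run C
t=14: ready={C,E,F,G} → run C
t=15: ready={E,F,G} → run E
t=16: ready={E,F,G} → run E
t=17: ready={E,F,G} → run E
t=18: ready={E,F,G} → run E
t=19: ready={E,F,G} → run E
t=20: ready={F,G} → run F
t=21: ready={F,G} → run F
t=22: ready={F,G} → run F
t=23: ready={F,G} → run F
t=24: ready={F,G} → run F
t=25: ready={G} → run G
t=26: ready={G} → run G
t=27: (idle)
t=28: (idle)
t=29: (idle)
t=30: (idle)
t=31: (idle)
t=32: (idle)

running at tick 20 = F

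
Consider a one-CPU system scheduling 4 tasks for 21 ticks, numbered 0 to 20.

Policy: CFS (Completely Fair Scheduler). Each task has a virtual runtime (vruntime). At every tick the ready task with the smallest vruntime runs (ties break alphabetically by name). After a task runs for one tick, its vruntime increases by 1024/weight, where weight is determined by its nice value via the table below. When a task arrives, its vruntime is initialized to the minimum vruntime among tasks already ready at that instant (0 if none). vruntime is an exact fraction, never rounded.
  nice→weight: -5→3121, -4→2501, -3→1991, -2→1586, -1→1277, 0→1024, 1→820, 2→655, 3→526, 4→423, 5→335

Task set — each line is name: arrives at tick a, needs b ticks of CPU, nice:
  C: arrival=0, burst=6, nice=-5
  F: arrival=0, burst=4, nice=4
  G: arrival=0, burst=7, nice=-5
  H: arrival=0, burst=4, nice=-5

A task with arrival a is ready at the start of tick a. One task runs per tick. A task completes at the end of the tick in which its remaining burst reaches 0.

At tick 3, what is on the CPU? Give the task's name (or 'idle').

running at tick 3 = H

t=0: vr[C=0 F=0 G=0 H=0] → run C
t=1: vr[C=1024/3121 F=0 G=0 H=0] → run F
t=2: vr[C=1024/3121 F=1024/423 G=0 H=0] → run G
t=3: vr[C=1024/3121 F=1024/423 G=1024/3121 H=0] → run H
t=4: vr[C=1024/3121 F=1024/423 G=1024/3121 H=1024/3121] → run C
t=5: vr[C=2048/3121 F=1024/423 G=1024/3121 H=1024/3121] → run G
t=6: vr[C=2048/3121 F=1024/423 G=2048/3121 H=1024/3121] → run H
t=7: vr[C=2048/3121 F=1024/423 G=2048/3121 H=2048/3121] → run C
t=8: vr[C=3072/3121 F=1024/423 G=2048/3121 H=2048/3121] → run G
t=9: vr[C=3072/3121 F=1024/423 G=3072/3121 H=2048/3121] → run H
t=10: vr[C=3072/3121 F=1024/423 G=3072/3121 H=3072/3121] → run C
t=11: vr[C=4096/3121 F=1024/423 G=3072/3121 H=3072/3121] → run G
t=12: vr[C=4096/3121 F=1024/423 G=4096/3121 H=3072/3121] → run H
t=13: vr[C=4096/3121 F=1024/423 G=4096/3121] → run C
t=14: vr[C=5120/3121 F=1024/423 G=4096/3121] → run G
t=15: vr[C=5120/3121 F=1024/423 G=5120/3121] → run C
t=16: vr[F=1024/423 G=5120/3121] → run G
t=17: vr[F=1024/423 G=6144/3121] → run G
t=18: vr[F=1024/423] → run F
t=19: vr[F=2048/423] → run F
t=20: vr[F=1024/141] → run F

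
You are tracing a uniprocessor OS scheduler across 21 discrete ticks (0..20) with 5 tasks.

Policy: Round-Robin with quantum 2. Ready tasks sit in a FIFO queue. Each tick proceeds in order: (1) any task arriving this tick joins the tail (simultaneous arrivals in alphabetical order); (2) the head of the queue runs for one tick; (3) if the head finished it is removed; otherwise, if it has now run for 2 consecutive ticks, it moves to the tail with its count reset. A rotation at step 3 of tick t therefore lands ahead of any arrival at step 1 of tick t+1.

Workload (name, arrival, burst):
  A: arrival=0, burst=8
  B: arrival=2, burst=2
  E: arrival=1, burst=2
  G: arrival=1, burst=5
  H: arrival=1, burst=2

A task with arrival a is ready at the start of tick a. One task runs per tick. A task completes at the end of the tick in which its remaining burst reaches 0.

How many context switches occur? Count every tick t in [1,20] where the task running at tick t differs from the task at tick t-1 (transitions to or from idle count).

context switches = 10

t=0: queue=[A] q_used=0 → run A
t=1: queue=[A,E,G,H] q_used=1 → run A
t=2: queue=[E,G,H,A,B] q_used=0 → run E
t=3: queue=[E,G,H,A,B] q_used=1 → run E
t=4: queue=[G,H,A,B] q_used=0 → run G
t=5: queue=[G,H,A,B] q_used=1 → run G
t=6: queue=[H,A,B,G] q_used=0 → run H
t=7: queue=[H,A,B,G] q_used=1 → run H
t=8: queue=[A,B,G] q_used=0 → run A
t=9: queue=[A,B,G] q_used=1 → run A
t=10: queue=[B,G,A] q_used=0 → run B
t=11: queue=[B,G,A] q_used=1 → run B
t=12: queue=[G,A] q_used=0 → run G
t=13: queue=[G,A] q_used=1 → run G
t=14: queue=[A,G] q_used=0 → run A
t=15: queue=[A,G] q_used=1 → run A
t=16: queue=[G,A] q_used=0 → run G
t=17: queue=[A] q_used=0 → run A
t=18: queue=[A] q_used=1 → run A
t=19: (idle)
t=20: (idle)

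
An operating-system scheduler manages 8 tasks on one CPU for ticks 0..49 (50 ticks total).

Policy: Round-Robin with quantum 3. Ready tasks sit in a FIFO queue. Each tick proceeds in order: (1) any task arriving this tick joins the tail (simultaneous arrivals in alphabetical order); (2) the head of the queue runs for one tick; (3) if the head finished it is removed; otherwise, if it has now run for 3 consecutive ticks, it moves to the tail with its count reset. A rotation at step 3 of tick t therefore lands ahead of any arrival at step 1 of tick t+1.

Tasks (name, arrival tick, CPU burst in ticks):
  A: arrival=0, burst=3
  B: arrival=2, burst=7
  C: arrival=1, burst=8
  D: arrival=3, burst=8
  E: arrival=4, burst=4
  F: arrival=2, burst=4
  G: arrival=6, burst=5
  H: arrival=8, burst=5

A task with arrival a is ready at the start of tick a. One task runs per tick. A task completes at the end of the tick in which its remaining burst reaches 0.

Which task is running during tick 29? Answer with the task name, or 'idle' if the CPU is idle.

running at tick 29 = B

t=0: queue=[A] q_used=0 → run A
t=1: queue=[A,C] q_used=1 → run A
t=2: queue=[A,C,B,F] q_used=2 → run A
t=3: queue=[C,B,F,D] q_used=0 → run C
t=4: queue=[C,B,F,D,E] q_used=1 → run C
t=5: queue=[C,B,F,D,E] q_used=2 → run C
t=6: queue=[B,F,D,E,C,G] q_used=0 → run B
t=7: queue=[B,F,D,E,C,G] q_used=1 → run B
t=8: queue=[B,F,D,E,C,G,H] q_used=2 → run B
t=9: queue=[F,D,E,C,G,H,B] q_used=0 → run F
t=10: queue=[F,D,E,C,G,H,B] q_used=1 → run F
t=11: queue=[F,D,E,C,G,H,B] q_used=2 → run F
t=12: queue=[D,E,C,G,H,B,F] q_used=0 → run D
t=13: queue=[D,E,C,G,H,B,F] q_used=1 → run D
t=14: queue=[D,E,C,G,H,B,F] q_used=2 → run D
t=15: queue=[E,C,G,H,B,F,D] q_used=0 → run E
t=16: queue=[E,C,G,H,B,F,D] q_used=1 → run E
t=17: queue=[E,C,G,H,B,F,D] q_used=2 → run E
t=18: queue=[C,G,H,B,F,D,E] q_used=0 → run C
t=19: queue=[C,G,H,B,F,D,E] q_used=1 → run C
t=20: queue=[C,G,H,B,F,D,E] q_used=2 → run C
t=21: queue=[G,H,B,F,D,E,C] q_used=0 → run G
t=22: queue=[G,H,B,F,D,E,C] q_used=1 → run G
t=23: queue=[G,H,B,F,D,E,C] q_used=2 → run G
t=24: queue=[H,B,F,D,E,C,G] q_used=0 → run H
t=25: queue=[H,B,F,D,E,C,G] q_used=1 → run H
t=26: queue=[H,B,F,D,E,C,G] q_used=2 → run H
t=27: queue=[B,F,D,E,C,G,H] q_used=0 → run B
t=28: queue=[B,F,D,E,C,G,H] q_used=1 → run B
t=29: queue=[B,F,D,E,C,G,H] q_used=2 → run B
t=30: queue=[F,D,E,C,G,H,B] q_used=0 → run F
t=31: queue=[D,E,C,G,H,B] q_used=0 → run D
t=32: queue=[D,E,C,G,H,B] q_used=1 → run D
t=33: queue=[D,E,C,G,H,B] q_used=2 → run D
t=34: queue=[E,C,G,H,B,D] q_used=0 → run E
t=35: queue=[C,G,H,B,D] q_used=0 → run C
t=36: queue=[C,G,H,B,D] q_used=1 → run C
t=37: queue=[G,H,B,D] q_used=0 → run G
t=38: queue=[G,H,B,D] q_used=1 → run G
t=39: queue=[H,B,D] q_used=0 → run H
t=40: queue=[H,B,D] q_used=1 → run H
t=41: queue=[B,D] q_used=0 → run B
t=42: queue=[D] q_used=0 → run D
t=43: queue=[D] q_used=1 → run D
t=44: (idle)
t=45: (idle)
t=46: (idle)
t=47: (idle)
t=48: (idle)
t=49: (idle)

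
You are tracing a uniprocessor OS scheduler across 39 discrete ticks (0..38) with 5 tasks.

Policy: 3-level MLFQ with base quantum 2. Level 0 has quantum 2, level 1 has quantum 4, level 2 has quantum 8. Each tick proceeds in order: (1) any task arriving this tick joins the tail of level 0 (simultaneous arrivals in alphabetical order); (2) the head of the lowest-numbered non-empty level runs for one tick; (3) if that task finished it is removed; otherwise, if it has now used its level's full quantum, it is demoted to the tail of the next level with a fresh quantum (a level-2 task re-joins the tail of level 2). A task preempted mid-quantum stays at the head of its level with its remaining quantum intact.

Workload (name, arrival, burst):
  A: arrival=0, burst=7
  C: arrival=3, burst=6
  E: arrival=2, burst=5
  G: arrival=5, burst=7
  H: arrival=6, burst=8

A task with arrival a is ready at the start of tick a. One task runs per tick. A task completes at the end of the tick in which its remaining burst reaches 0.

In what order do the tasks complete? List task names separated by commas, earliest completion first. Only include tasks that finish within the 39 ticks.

t=0: L0/L1/L2 = A/-/- → run A
t=1: L0/L1/L2 = A/-/- → run A
t=2: L0/L1/L2 = E/A/- → run E
t=3: L0/L1/L2 = EC/A/- → run E
t=4: L0/L1/L2 = C/AE/- → run C
t=5: L0/L1/L2 = CG/AE/- → run C
t=6: L0/L1/L2 = GH/AEC/- → run G
t=7: L0/L1/L2 = GH/AEC/- → run G
t=8: L0/L1/L2 = H/AECG/- → run H
t=9: L0/L1/L2 = H/AECG/- → run H
t=10: L0/L1/L2 = -/AECGH/- → run A
t=11: L0/L1/L2 = -/AECGH/- → run A
t=12: L0/L1/L2 = -/AECGH/- → run A
t=13: L0/L1/L2 = -/AECGH/- → run A
t=14: L0/L1/L2 = -/ECGH/A → run E
t=15: L0/L1/L2 = -/ECGH/A → run E
t=16: L0/L1/L2 = -/ECGH/A → run E
t=17: L0/L1/L2 = -/CGH/A → run C
t=18: L0/L1/L2 = -/CGH/A → run C
t=19: L0/L1/L2 = -/CGH/A → run C
t=20: L0/L1/L2 = -/CGH/A → run C
t=21: L0/L1/L2 = -/GH/A → run G
t=22: L0/L1/L2 = -/GH/A → run G
t=23: L0/L1/L2 = -/GH/A → run G
t=24: L0/L1/L2 = -/GH/A → run G
t=25: L0/L1/L2 = -/H/AG → run H
t=26: L0/L1/L2 = -/H/AG → run H
t=27: L0/L1/L2 = -/H/AG → run H
t=28: L0/L1/L2 = -/H/AG → run H
t=29: L0/L1/L2 = -/-/AGH → run A
t=30: L0/L1/L2 = -/-/GH → run G
t=31: L0/L1/L2 = -/-/H → run H
t=32: L0/L1/L2 = -/-/H → run H
t=33: (idle)
t=34: (idle)
t=35: (idle)
t=36: (idle)
t=37: (idle)
t=38: (idle)

completion order = E, C, A, G, H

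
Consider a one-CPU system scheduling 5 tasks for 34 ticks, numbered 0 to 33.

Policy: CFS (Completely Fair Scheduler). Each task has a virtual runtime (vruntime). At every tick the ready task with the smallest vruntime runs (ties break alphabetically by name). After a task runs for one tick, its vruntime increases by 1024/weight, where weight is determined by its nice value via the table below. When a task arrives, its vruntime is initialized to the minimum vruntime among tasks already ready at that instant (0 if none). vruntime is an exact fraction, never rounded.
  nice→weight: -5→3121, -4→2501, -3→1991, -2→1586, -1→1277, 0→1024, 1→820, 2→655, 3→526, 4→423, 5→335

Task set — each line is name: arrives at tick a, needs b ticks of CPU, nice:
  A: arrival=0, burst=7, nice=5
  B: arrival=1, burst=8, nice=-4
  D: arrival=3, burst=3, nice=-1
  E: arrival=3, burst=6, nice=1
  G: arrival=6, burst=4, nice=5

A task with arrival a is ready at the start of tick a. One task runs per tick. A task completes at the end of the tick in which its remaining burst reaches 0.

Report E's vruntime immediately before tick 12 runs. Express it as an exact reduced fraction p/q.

vruntime(E, start of tick 12) = 4996608/837835

t=0: vr[A=0] → run A
t=1: vr[A=1024/335 B=1024/335] → run A
t=2: vr[A=2048/335 B=1024/335] → run B
t=3: vr[A=2048/335 B=2904064/837835 D=2904064/837835 E=2904064/837835] → run B
t=4: vr[A=2048/335 B=3247104/837835 D=2904064/837835 E=2904064/837835] → run D
t=5: vr[A=2048/335 B=3247104/837835 D=4566432768/1069915295 E=2904064/837835] → run E
t=6: vr[A=2048/335 B=3247104/837835 D=4566432768/1069915295 E=3950336/837835 G=3247104/837835] → run B
t=7: vr[A=2048/335 B=3590144/837835 D=4566432768/1069915295 E=3950336/837835 G=3247104/837835] → run G
t=8: vr[A=2048/335 B=3590144/837835 D=4566432768/1069915295 E=3950336/837835 G=5808128/837835] → run D
t=9: vr[A=2048/335 B=3590144/837835 D=5424375808/1069915295 E=3950336/837835 G=5808128/837835] → run B
t=10: vr[A=2048/335 B=3933184/837835 D=5424375808/1069915295 E=3950336/837835 G=5808128/837835] → run B
t=11: vr[A=2048/335 B=4276224/837835 D=5424375808/1069915295 E=3950336/837835 G=5808128/837835] → run E
t=12: vr[A=2048/335 B=4276224/837835 D=5424375808/1069915295 E=4996608/837835 G=5808128/837835] → run D
t=13: vr[A=2048/335 B=4276224/837835 E=4996608/837835 G=5808128/837835] → run B
t=14: vr[A=2048/335 B=4619264/837835 E=4996608/837835 G=5808128/837835] → run B
t=15: vr[A=2048/335 B=4962304/837835 E=4996608/837835 G=5808128/837835] → run B
t=16: vr[A=2048/335 E=4996608/837835 G=5808128/837835] → run E
t=17: vr[A=2048/335 E=1208576/167567 G=5808128/837835] → run A
t=18: vr[A=3072/335 E=1208576/167567 G=5808128/837835] → run G
t=19: vr[A=3072/335 E=1208576/167567 G=8369152/837835] → run E
t=20: vr[A=3072/335 E=7089152/837835 G=8369152/837835] → run E
t=21: vr[A=3072/335 E=8135424/837835 G=8369152/837835] → run A
t=22: vr[A=4096/335 E=8135424/837835 G=8369152/837835] → run E
t=23: vr[A=4096/335 G=8369152/837835] → run G
t=24: vr[A=4096/335 G=10930176/837835] → run A
t=25: vr[A=1024/67 G=10930176/837835] → run G
t=26: vr[A=1024/67] → run A
t=27: vr[A=6144/335] → run A
t=28: (idle)
t=29: (idle)
t=30: (idle)
t=31: (idle)
t=32: (idle)
t=33: (idle)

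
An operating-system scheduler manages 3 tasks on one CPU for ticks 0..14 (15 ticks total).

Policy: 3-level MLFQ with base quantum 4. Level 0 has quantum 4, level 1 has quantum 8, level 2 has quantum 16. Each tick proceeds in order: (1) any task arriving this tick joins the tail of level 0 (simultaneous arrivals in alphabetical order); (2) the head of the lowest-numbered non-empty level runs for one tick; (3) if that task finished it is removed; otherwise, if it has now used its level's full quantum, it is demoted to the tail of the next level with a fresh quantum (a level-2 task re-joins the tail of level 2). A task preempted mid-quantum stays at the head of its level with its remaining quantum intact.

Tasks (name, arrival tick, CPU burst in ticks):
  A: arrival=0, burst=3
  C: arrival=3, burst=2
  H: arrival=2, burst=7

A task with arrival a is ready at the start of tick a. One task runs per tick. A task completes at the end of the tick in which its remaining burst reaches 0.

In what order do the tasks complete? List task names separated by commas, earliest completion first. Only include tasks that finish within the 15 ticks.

t=0: L0/L1/L2 = A/-/- → run A
t=1: L0/L1/L2 = A/-/- → run A
t=2: L0/L1/L2 = AH/-/- → run A
t=3: L0/L1/L2 = HC/-/- → run H
t=4: L0/L1/L2 = HC/-/- → run H
t=5: L0/L1/L2 = HC/-/- → run H
t=6: L0/L1/L2 = HC/-/- → run H
t=7: L0/L1/L2 = C/H/- → run C
t=8: L0/L1/L2 = C/H/- → run C
t=9: L0/L1/L2 = -/H/- → run H
t=10: L0/L1/L2 = -/H/- → run H
t=11: L0/L1/L2 = -/H/- → run H
t=12: (idle)
t=13: (idle)
t=14: (idle)

completion order = A, C, H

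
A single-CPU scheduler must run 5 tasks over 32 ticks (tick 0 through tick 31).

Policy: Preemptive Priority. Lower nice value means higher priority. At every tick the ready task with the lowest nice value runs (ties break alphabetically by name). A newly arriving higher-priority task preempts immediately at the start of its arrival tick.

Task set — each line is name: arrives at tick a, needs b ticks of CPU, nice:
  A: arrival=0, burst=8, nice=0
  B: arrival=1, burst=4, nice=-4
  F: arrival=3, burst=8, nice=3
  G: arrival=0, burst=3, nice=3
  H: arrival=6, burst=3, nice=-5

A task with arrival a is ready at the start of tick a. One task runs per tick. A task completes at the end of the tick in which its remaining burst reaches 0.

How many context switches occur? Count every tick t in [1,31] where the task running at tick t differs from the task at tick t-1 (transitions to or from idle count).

t=0: ready={A,G} → run A
t=1: ready={A,B,G} → run B
t=2: ready={A,B,G} → run B
t=3: ready={A,B,F,G} → run B
t=4: ready={A,B,F,G} → run B
t=5: ready={A,F,G} → run A
t=6: ready={A,F,G,H} → run H
t=7: ready={A,F,G,H} → run H
t=8: ready={A,F,G,H} → run H
t=9: ready={A,F,G} → run A
t=10: ready={A,F,G} → run A
t=11: ready={A,F,G} → run A
t=12: ready={A,F,G} → run A
t=13: ready={A,F,G} → run A
t=14: ready={A,F,G} → run A
t=15: ready={F,G} → run F
t=16: ready={F,G} → run F
t=17: ready={F,G} → run F
t=18: ready={F,G} → run F
t=19: ready={F,G} → run F
t=20: ready={F,G} → run F
t=21: ready={F,G} → run F
t=22: ready={F,G} → run F
t=23: ready={G} → run G
t=24: ready={G} → run G
t=25: ready={G} → run G
t=26: (idle)
t=27: (idle)
t=28: (idle)
t=29: (idle)
t=30: (idle)
t=31: (idle)

context switches = 7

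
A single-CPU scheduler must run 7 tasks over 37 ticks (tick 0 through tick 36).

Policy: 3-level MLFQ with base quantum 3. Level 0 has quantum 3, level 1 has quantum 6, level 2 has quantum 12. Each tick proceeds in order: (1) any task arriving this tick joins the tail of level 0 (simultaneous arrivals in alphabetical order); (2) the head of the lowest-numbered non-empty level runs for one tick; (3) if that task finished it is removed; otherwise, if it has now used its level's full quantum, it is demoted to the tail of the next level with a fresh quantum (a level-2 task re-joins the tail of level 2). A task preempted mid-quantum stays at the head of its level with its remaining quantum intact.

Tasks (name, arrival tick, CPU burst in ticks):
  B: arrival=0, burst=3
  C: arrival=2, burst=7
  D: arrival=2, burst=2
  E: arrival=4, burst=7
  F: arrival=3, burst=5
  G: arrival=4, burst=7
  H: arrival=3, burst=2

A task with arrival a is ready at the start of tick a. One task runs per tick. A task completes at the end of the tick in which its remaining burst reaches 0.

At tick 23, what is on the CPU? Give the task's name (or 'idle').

running at tick 23 = F

t=0: L0/L1/L2 = B/-/- → run B
t=1: L0/L1/L2 = B/-/- → run B
t=2: L0/L1/L2 = BCD/-/- → run B
t=3: L0/L1/L2 = CDFH/-/- → run C
t=4: L0/L1/L2 = CDFHEG/-/- → run C
t=5: L0/L1/L2 = CDFHEG/-/- → run C
t=6: L0/L1/L2 = DFHEG/C/- → run D
t=7: L0/L1/L2 = DFHEG/C/- → run D
t=8: L0/L1/L2 = FHEG/C/- → run F
t=9: L0/L1/L2 = FHEG/C/- → run F
t=10: L0/L1/L2 = FHEG/C/- → run F
t=11: L0/L1/L2 = HEG/CF/- → run H
t=12: L0/L1/L2 = HEG/CF/- → run H
t=13: L0/L1/L2 = EG/CF/- → run E
t=14: L0/L1/L2 = EG/CF/- → run E
t=15: L0/L1/L2 = EG/CF/- → run E
t=16: L0/L1/L2 = G/CFE/- → run G
t=17: L0/L1/L2 = G/CFE/- → run G
t=18: L0/L1/L2 = G/CFE/- → run G
t=19: L0/L1/L2 = -/CFEG/- → run C
t=20: L0/L1/L2 = -/CFEG/- → run C
t=21: L0/L1/L2 = -/CFEG/- → run C
t=22: L0/L1/L2 = -/CFEG/- → run C
t=23: L0/L1/L2 = -/FEG/- → run F
t=24: L0/L1/L2 = -/FEG/- → run F
t=25: L0/L1/L2 = -/EG/- → run E
t=26: L0/L1/L2 = -/EG/- → run E
t=27: L0/L1/L2 = -/EG/- → run E
t=28: L0/L1/L2 = -/EG/- → run E
t=29: L0/L1/L2 = -/G/- → run G
t=30: L0/L1/L2 = -/G/- → run G
t=31: L0/L1/L2 = -/G/- → run G
t=32: L0/L1/L2 = -/G/- → run G
t=33: (idle)
t=34: (idle)
t=35: (idle)
t=36: (idle)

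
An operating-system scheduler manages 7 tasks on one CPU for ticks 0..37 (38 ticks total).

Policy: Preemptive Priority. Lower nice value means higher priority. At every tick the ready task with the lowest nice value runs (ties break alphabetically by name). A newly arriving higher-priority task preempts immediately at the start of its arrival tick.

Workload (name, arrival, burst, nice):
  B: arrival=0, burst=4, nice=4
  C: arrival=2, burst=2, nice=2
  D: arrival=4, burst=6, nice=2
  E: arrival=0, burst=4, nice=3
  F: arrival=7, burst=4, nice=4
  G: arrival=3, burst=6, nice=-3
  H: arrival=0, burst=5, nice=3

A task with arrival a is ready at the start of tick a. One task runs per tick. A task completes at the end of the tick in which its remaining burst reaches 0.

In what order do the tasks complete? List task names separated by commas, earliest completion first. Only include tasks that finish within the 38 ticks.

t=0: ready={B,E,H} → run E
t=1: ready={B,E,H} → run E
t=2: ready={B,C,E,H} → run C
t=3: ready={B,C,E,G,H} → run G
t=4: ready={B,C,D,E,G,H} → run G
t=5: ready={B,C,D,E,G,H} → run G
t=6: ready={B,C,D,E,G,H} → run G
t=7: ready={B,C,D,E,F,G,H} → run G
t=8: ready={B,C,D,E,F,G,H} → run G
t=9: ready={B,C,D,E,F,H} → run C
t=10: ready={B,D,E,F,H} → run D
t=11: ready={B,D,E,F,H} → run D
t=12: ready={B,D,E,F,H} → run D
t=13: ready={B,D,E,F,H} → run D
t=14: ready={B,D,E,F,H} → run D
t=15: ready={B,D,E,F,H} → run D
t=16: ready={B,E,F,H} → run E
t=17: ready={B,E,F,H} → run E
t=18: ready={B,F,H} → run H
t=19: ready={B,F,H} → run H
t=20: ready={B,F,H} → run H
t=21: ready={B,F,H} → run H
t=22: ready={B,F,H} → run H
t=23: ready={B,F} → run B
t=24: ready={B,F} → run B
t=25: ready={B,F} → run B
t=26: ready={B,F} → run B
t=27: ready={F} → run F
t=28: ready={F} → run F
t=29: ready={F} → run F
t=30: ready={F} → run F
t=31: (idle)
t=32: (idle)
t=33: (idle)
t=34: (idle)
t=35: (idle)
t=36: (idle)
t=37: (idle)

completion order = G, C, D, E, H, B, F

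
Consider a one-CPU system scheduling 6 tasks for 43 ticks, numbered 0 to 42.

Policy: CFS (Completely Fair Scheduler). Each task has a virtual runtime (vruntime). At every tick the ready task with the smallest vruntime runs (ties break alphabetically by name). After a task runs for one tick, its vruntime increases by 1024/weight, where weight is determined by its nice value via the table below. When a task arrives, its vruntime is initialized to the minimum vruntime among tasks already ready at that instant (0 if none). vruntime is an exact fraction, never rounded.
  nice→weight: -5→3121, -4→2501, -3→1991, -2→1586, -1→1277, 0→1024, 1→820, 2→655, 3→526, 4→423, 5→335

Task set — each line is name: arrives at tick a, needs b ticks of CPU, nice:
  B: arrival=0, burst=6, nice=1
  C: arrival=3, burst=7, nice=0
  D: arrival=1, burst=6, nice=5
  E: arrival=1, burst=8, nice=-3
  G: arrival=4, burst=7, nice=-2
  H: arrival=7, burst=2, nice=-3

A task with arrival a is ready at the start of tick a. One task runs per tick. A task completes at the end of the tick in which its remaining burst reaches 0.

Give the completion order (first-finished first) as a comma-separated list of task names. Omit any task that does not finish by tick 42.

t=0: vr[B=0] → run B
t=1: vr[B=256/205 D=256/205 E=256/205] → run B
t=2: vr[B=512/205 D=256/205 E=256/205] → run D
t=3: vr[B=512/205 C=256/205 D=59136/13735 E=256/205] → run C
t=4: vr[B=512/205 C=461/205 D=59136/13735 E=256/205 G=256/205] → run E
t=5: vr[B=512/205 C=461/205 D=59136/13735 E=719616/408155 G=256/205] → run G
t=6: vr[B=512/205 C=461/205 D=59136/13735 E=719616/408155 G=307968/162565] → run E
t=7: vr[B=512/205 C=461/205 D=59136/13735 E=929536/408155 G=307968/162565 H=307968/162565] → run G
t=8: vr[B=512/205 C=461/205 D=59136/13735 E=929536/408155 G=412928/162565 H=307968/162565] → run H
t=9: vr[B=512/205 C=461/205 D=59136/13735 E=929536/408155 G=412928/162565 H=779630848/323666915] → run C
t=10: vr[B=512/205 C=666/205 D=59136/13735 E=929536/408155 G=412928/162565 H=779630848/323666915] → run E
t=11: vr[B=512/205 C=666/205 D=59136/13735 E=1139456/408155 G=412928/162565 H=779630848/323666915] → run H
t=12: vr[B=512/205 C=666/205 D=59136/13735 E=1139456/408155 G=412928/162565] → run B
t=13: vr[B=768/205 C=666/205 D=59136/13735 E=1139456/408155 G=412928/162565] → run G
t=14: vr[B=768/205 C=666/205 D=59136/13735 E=1139456/408155 G=517888/162565] → run E
t=15: vr[B=768/205 C=666/205 D=59136/13735 E=1349376/408155 G=517888/162565] → run G
t=16: vr[B=768/205 C=666/205 D=59136/13735 E=1349376/408155 G=622848/162565] → run C
t=17: vr[B=768/205 C=871/205 D=59136/13735 E=1349376/408155 G=622848/162565] → run E
t=18: vr[B=768/205 C=871/205 D=59136/13735 E=1559296/408155 G=622848/162565] → run B
t=19: vr[B=1024/205 C=871/205 D=59136/13735 E=1559296/408155 G=622848/162565] → run E
t=20: vr[B=1024/205 C=871/205 D=59136/13735 E=1769216/408155 G=622848/162565] → run G
t=21: vr[B=1024/205 C=871/205 D=59136/13735 E=1769216/408155 G=727808/162565] → run C
t=22: vr[B=1024/205 C=1076/205 D=59136/13735 E=1769216/408155 G=727808/162565] → run D
t=23: vr[B=1024/205 C=1076/205 D=20224/2747 E=1769216/408155 G=727808/162565] → run E
t=24: vr[B=1024/205 C=1076/205 D=20224/2747 E=1979136/408155 G=727808/162565] → run G
t=25: vr[B=1024/205 C=1076/205 D=20224/2747 E=1979136/408155 G=832768/162565] → run E
t=26: vr[B=1024/205 C=1076/205 D=20224/2747 G=832768/162565] → run B
t=27: vr[B=256/41 C=1076/205 D=20224/2747 G=832768/162565] → run G
t=28: vr[B=256/41 C=1076/205 D=20224/2747] → run C
t=29: vr[B=256/41 C=1281/205 D=20224/2747] → run B
t=30: vr[C=1281/205 D=20224/2747] → run C
t=31: vr[C=1486/205 D=20224/2747] → run C
t=32: vr[D=20224/2747] → run D
t=33: vr[D=143104/13735] → run D
t=34: vr[D=185088/13735] → run D
t=35: vr[D=227072/13735] → run D
t=36: (idle)
t=37: (idle)
t=38: (idle)
t=39: (idle)
t=40: (idle)
t=41: (idle)
t=42: (idle)

completion order = H, E, G, B, C, D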